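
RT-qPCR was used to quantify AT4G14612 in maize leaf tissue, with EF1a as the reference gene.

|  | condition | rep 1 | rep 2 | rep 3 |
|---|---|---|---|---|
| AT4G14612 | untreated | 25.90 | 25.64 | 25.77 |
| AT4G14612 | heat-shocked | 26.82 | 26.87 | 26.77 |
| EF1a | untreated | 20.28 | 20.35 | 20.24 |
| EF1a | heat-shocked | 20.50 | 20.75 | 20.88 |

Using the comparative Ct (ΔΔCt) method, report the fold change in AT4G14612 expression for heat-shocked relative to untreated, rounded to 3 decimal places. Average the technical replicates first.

Mean Ct: AT4G14612 untreated 25.770; AT4G14612 heat-shocked 26.820; EF1a untreated 20.290; EF1a heat-shocked 20.710
ΔCt(untreated) = 25.770 − 20.290 = 5.480
ΔCt(heat-shocked) = 26.820 − 20.710 = 6.110
ΔΔCt = 6.110 − 5.480 = 0.630
Fold change = 2^(−0.630) = 0.6462

0.646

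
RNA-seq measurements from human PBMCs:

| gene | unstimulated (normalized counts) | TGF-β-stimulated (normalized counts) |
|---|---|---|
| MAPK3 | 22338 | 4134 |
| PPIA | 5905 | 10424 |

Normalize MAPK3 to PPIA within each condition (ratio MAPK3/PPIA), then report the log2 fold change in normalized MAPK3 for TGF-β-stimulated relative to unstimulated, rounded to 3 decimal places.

-3.254

MAPK3/PPIA (unstimulated) = 22338 / 5905 = 3.7829
MAPK3/PPIA (TGF-β-stimulated) = 4134 / 10424 = 0.39658
Fold change = 0.39658 / 3.7829 = 0.1048
log2(0.1048) = -3.2538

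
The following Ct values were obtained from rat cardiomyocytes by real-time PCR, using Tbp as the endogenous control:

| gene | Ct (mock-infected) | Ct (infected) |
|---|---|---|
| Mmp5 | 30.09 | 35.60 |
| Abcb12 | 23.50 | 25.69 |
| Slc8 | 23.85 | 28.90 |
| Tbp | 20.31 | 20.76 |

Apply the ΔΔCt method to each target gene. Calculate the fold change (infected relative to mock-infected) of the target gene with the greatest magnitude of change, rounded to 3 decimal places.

0.030

Mmp5: ΔΔCt = (35.60−20.76) − (30.09−20.31) = 14.84 − 9.78 = 5.06; fold change = 2^-5.06 = 0.030
Abcb12: ΔΔCt = (25.69−20.76) − (23.50−20.31) = 4.93 − 3.19 = 1.74; fold change = 2^-1.74 = 0.299
Slc8: ΔΔCt = (28.90−20.76) − (23.85−20.31) = 8.14 − 3.54 = 4.60; fold change = 2^-4.60 = 0.041
Mmp5 has the largest |ΔΔCt| = 5.06.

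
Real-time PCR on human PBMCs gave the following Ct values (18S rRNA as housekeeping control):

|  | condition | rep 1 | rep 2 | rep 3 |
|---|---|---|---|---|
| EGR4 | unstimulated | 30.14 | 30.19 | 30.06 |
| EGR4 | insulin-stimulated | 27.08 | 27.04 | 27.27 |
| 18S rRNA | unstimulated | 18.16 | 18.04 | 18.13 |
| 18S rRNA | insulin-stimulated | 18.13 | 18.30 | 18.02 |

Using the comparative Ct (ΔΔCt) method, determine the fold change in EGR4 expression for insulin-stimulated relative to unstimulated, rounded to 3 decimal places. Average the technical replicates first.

Mean Ct: EGR4 unstimulated 30.130; EGR4 insulin-stimulated 27.130; 18S rRNA unstimulated 18.110; 18S rRNA insulin-stimulated 18.150
ΔCt(unstimulated) = 30.130 − 18.110 = 12.020
ΔCt(insulin-stimulated) = 27.130 − 18.150 = 8.980
ΔΔCt = 8.980 − 12.020 = -3.040
Fold change = 2^(−(-3.040)) = 2^3.040 = 8.2249

8.225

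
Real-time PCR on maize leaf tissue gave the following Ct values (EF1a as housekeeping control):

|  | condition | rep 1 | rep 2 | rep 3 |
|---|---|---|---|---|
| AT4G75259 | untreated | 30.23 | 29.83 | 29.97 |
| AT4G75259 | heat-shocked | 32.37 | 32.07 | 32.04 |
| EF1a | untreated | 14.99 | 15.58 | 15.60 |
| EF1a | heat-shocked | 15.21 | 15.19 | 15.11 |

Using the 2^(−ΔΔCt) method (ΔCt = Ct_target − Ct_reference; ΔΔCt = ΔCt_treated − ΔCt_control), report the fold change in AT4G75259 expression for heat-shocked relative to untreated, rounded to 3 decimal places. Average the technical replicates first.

Mean Ct: AT4G75259 untreated 30.010; AT4G75259 heat-shocked 32.160; EF1a untreated 15.390; EF1a heat-shocked 15.170
ΔCt(untreated) = 30.010 − 15.390 = 14.620
ΔCt(heat-shocked) = 32.160 − 15.170 = 16.990
ΔΔCt = 16.990 − 14.620 = 2.370
Fold change = 2^(−2.370) = 0.1934

0.193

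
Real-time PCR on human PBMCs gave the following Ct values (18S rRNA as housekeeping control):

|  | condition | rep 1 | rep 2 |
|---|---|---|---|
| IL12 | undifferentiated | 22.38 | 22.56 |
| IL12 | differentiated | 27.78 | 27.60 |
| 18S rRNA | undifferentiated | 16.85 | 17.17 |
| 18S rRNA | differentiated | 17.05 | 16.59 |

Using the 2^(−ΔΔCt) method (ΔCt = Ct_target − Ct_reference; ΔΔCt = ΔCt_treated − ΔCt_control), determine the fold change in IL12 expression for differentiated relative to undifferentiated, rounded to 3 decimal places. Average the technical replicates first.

0.024

Mean Ct: IL12 undifferentiated 22.470; IL12 differentiated 27.690; 18S rRNA undifferentiated 17.010; 18S rRNA differentiated 16.820
ΔCt(undifferentiated) = 22.470 − 17.010 = 5.460
ΔCt(differentiated) = 27.690 − 16.820 = 10.870
ΔΔCt = 10.870 − 5.460 = 5.410
Fold change = 2^(−5.410) = 0.0235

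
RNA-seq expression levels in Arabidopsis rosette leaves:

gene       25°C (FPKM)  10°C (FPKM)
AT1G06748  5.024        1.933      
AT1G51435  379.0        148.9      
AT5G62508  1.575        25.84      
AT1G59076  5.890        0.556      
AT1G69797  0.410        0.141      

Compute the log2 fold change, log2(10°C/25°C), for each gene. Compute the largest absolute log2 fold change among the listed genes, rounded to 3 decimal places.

log2(1.933/5.024) = -1.378  (AT1G06748)
log2(148.9/379.0) = -1.348  (AT1G51435)
log2(25.84/1.575) = 4.036  (AT5G62508)
log2(0.556/5.890) = -3.405  (AT1G59076)
log2(0.141/0.410) = -1.540  (AT1G69797)
The largest magnitude belongs to AT5G62508.

4.036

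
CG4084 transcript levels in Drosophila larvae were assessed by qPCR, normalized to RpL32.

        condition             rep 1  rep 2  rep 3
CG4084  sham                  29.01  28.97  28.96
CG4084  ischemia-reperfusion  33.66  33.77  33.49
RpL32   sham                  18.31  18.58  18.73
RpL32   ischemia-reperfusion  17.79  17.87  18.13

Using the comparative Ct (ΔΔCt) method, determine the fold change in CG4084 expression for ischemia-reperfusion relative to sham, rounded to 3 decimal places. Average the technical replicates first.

Mean Ct: CG4084 sham 28.980; CG4084 ischemia-reperfusion 33.640; RpL32 sham 18.540; RpL32 ischemia-reperfusion 17.930
ΔCt(sham) = 28.980 − 18.540 = 10.440
ΔCt(ischemia-reperfusion) = 33.640 − 17.930 = 15.710
ΔΔCt = 15.710 − 10.440 = 5.270
Fold change = 2^(−5.270) = 0.0259

0.026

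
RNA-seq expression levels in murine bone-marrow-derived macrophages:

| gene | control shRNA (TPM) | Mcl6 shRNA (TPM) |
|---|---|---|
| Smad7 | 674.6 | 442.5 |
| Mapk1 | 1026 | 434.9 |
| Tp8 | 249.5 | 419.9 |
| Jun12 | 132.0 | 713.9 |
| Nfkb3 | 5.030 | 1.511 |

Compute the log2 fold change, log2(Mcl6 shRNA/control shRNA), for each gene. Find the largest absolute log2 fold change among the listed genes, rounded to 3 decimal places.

log2(442.5/674.6) = -0.608  (Smad7)
log2(434.9/1026) = -1.238  (Mapk1)
log2(419.9/249.5) = 0.751  (Tp8)
log2(713.9/132.0) = 2.435  (Jun12)
log2(1.511/5.030) = -1.735  (Nfkb3)
The largest magnitude belongs to Jun12.

2.435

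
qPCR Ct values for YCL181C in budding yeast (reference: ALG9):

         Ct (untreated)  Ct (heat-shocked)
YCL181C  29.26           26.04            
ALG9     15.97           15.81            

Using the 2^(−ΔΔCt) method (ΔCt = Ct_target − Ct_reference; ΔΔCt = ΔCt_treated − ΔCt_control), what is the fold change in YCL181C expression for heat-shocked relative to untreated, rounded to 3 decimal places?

ΔCt(untreated) = 29.260 − 15.970 = 13.290
ΔCt(heat-shocked) = 26.040 − 15.810 = 10.230
ΔΔCt = 10.230 − 13.290 = -3.060
Fold change = 2^(−(-3.060)) = 2^3.060 = 8.3397

8.340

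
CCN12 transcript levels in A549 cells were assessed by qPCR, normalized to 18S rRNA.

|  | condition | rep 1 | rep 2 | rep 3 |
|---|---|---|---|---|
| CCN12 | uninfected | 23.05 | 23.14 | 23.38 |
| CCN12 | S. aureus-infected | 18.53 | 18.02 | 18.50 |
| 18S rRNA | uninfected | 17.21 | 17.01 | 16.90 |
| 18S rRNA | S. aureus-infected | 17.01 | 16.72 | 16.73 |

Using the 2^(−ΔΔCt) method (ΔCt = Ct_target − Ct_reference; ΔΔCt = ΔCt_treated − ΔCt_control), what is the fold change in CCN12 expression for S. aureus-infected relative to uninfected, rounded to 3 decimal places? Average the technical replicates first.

Mean Ct: CCN12 uninfected 23.190; CCN12 S. aureus-infected 18.350; 18S rRNA uninfected 17.040; 18S rRNA S. aureus-infected 16.820
ΔCt(uninfected) = 23.190 − 17.040 = 6.150
ΔCt(S. aureus-infected) = 18.350 − 16.820 = 1.530
ΔΔCt = 1.530 − 6.150 = -4.620
Fold change = 2^(−(-4.620)) = 2^4.620 = 24.5900

24.590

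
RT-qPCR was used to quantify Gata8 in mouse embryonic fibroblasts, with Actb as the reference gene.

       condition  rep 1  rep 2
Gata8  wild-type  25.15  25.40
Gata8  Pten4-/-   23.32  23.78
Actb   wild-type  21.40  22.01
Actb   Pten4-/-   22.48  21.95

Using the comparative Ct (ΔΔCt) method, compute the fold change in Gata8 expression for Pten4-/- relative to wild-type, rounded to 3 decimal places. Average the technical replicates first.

4.708

Mean Ct: Gata8 wild-type 25.275; Gata8 Pten4-/- 23.550; Actb wild-type 21.705; Actb Pten4-/- 22.215
ΔCt(wild-type) = 25.275 − 21.705 = 3.570
ΔCt(Pten4-/-) = 23.550 − 22.215 = 1.335
ΔΔCt = 1.335 − 3.570 = -2.235
Fold change = 2^(−(-2.235)) = 2^2.235 = 4.7076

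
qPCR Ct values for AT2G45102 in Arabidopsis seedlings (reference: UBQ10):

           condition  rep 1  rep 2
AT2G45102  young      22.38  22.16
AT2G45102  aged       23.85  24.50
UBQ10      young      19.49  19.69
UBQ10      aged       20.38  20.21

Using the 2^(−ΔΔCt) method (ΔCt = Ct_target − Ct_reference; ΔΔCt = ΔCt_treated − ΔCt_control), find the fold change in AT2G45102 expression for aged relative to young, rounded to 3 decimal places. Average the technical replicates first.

0.435

Mean Ct: AT2G45102 young 22.270; AT2G45102 aged 24.175; UBQ10 young 19.590; UBQ10 aged 20.295
ΔCt(young) = 22.270 − 19.590 = 2.680
ΔCt(aged) = 24.175 − 20.295 = 3.880
ΔΔCt = 3.880 − 2.680 = 1.200
Fold change = 2^(−1.200) = 0.4353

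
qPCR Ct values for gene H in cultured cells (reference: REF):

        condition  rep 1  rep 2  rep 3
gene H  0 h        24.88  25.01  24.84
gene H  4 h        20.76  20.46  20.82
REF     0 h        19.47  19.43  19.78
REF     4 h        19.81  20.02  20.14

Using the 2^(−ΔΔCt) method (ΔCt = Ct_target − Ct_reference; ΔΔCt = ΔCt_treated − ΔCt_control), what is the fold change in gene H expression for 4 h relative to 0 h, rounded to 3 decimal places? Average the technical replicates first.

25.281

Mean Ct: gene H 0 h 24.910; gene H 4 h 20.680; REF 0 h 19.560; REF 4 h 19.990
ΔCt(0 h) = 24.910 − 19.560 = 5.350
ΔCt(4 h) = 20.680 − 19.990 = 0.690
ΔΔCt = 0.690 − 5.350 = -4.660
Fold change = 2^(−(-4.660)) = 2^4.660 = 25.2813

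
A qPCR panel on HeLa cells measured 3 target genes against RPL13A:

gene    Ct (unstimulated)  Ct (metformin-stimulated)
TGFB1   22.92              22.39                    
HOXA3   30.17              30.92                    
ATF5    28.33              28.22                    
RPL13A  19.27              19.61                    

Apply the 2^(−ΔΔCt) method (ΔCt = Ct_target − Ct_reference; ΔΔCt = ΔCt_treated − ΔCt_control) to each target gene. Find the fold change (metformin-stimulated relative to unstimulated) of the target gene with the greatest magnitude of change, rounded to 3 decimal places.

TGFB1: ΔΔCt = (22.39−19.61) − (22.92−19.27) = 2.78 − 3.65 = -0.87; fold change = 2^0.87 = 1.828
HOXA3: ΔΔCt = (30.92−19.61) − (30.17−19.27) = 11.31 − 10.90 = 0.41; fold change = 2^-0.41 = 0.753
ATF5: ΔΔCt = (28.22−19.61) − (28.33−19.27) = 8.61 − 9.06 = -0.45; fold change = 2^0.45 = 1.366
TGFB1 has the largest |ΔΔCt| = 0.87.

1.828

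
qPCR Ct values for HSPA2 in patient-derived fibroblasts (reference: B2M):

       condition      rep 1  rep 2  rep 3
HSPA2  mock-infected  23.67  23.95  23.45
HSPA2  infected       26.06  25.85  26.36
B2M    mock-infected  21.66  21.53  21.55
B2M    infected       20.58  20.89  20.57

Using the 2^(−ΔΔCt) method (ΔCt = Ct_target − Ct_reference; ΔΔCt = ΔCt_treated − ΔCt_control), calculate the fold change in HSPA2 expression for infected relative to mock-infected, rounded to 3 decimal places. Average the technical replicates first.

Mean Ct: HSPA2 mock-infected 23.690; HSPA2 infected 26.090; B2M mock-infected 21.580; B2M infected 20.680
ΔCt(mock-infected) = 23.690 − 21.580 = 2.110
ΔCt(infected) = 26.090 − 20.680 = 5.410
ΔΔCt = 5.410 − 2.110 = 3.300
Fold change = 2^(−3.300) = 0.1015

0.102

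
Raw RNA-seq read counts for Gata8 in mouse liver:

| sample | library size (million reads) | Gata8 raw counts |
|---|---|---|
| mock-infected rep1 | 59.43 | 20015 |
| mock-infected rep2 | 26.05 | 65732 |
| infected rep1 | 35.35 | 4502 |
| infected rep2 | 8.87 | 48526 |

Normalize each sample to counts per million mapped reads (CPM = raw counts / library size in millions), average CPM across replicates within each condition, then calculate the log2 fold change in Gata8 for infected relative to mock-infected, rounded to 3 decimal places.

0.969

CPM(mock-infected rep1) = 20015 / 59.43 = 336.7828
CPM(mock-infected rep2) = 65732 / 26.05 = 2523.3013
CPM(infected rep1) = 4502 / 35.35 = 127.3550
CPM(infected rep2) = 48526 / 8.87 = 5470.8005
mean CPM(mock-infected) = 1430.0421; mean CPM(infected) = 2799.0777
Fold change = 2799.0777 / 1430.0421 = 1.95734
log2(1.95734) = 0.9689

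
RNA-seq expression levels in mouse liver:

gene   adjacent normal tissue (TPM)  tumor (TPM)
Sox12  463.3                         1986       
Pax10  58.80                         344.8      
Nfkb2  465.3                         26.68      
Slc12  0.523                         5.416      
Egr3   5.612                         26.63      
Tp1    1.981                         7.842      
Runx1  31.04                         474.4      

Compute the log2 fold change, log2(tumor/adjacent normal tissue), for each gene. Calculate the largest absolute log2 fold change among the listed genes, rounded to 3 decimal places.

log2(1986/463.3) = 2.100  (Sox12)
log2(344.8/58.80) = 2.552  (Pax10)
log2(26.68/465.3) = -4.124  (Nfkb2)
log2(5.416/0.523) = 3.372  (Slc12)
log2(26.63/5.612) = 2.246  (Egr3)
log2(7.842/1.981) = 1.985  (Tp1)
log2(474.4/31.04) = 3.934  (Runx1)
The largest magnitude belongs to Nfkb2.

4.124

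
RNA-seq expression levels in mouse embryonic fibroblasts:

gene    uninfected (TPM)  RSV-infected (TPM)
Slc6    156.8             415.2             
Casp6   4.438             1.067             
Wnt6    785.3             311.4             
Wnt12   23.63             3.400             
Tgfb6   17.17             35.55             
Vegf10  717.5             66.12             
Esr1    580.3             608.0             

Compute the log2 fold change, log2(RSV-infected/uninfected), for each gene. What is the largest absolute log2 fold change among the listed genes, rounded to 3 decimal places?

3.440

log2(415.2/156.8) = 1.405  (Slc6)
log2(1.067/4.438) = -2.056  (Casp6)
log2(311.4/785.3) = -1.334  (Wnt6)
log2(3.400/23.63) = -2.797  (Wnt12)
log2(35.55/17.17) = 1.050  (Tgfb6)
log2(66.12/717.5) = -3.440  (Vegf10)
log2(608.0/580.3) = 0.067  (Esr1)
The largest magnitude belongs to Vegf10.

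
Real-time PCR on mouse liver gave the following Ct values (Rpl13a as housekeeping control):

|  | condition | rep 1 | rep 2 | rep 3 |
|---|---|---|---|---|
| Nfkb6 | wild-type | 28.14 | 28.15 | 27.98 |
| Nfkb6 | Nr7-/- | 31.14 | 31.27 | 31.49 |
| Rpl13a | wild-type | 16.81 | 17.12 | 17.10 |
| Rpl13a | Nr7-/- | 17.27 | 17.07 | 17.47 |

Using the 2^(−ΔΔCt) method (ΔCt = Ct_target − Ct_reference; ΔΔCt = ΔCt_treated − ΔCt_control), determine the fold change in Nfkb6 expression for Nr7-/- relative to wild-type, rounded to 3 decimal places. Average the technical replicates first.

0.129

Mean Ct: Nfkb6 wild-type 28.090; Nfkb6 Nr7-/- 31.300; Rpl13a wild-type 17.010; Rpl13a Nr7-/- 17.270
ΔCt(wild-type) = 28.090 − 17.010 = 11.080
ΔCt(Nr7-/-) = 31.300 − 17.270 = 14.030
ΔΔCt = 14.030 − 11.080 = 2.950
Fold change = 2^(−2.950) = 0.1294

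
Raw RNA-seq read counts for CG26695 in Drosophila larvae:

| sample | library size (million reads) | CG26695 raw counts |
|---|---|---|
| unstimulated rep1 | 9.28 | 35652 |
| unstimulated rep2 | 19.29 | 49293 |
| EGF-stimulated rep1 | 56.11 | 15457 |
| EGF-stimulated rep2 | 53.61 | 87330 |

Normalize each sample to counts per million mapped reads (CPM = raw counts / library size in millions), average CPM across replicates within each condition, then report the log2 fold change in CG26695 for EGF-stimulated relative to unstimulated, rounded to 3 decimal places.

-1.748

CPM(unstimulated rep1) = 35652 / 9.28 = 3841.8103
CPM(unstimulated rep2) = 49293 / 19.29 = 2555.3655
CPM(EGF-stimulated rep1) = 15457 / 56.11 = 275.4767
CPM(EGF-stimulated rep2) = 87330 / 53.61 = 1628.9871
mean CPM(unstimulated) = 3198.5879; mean CPM(EGF-stimulated) = 952.2319
Fold change = 952.2319 / 3198.5879 = 0.29770
log2(0.29770) = -1.7481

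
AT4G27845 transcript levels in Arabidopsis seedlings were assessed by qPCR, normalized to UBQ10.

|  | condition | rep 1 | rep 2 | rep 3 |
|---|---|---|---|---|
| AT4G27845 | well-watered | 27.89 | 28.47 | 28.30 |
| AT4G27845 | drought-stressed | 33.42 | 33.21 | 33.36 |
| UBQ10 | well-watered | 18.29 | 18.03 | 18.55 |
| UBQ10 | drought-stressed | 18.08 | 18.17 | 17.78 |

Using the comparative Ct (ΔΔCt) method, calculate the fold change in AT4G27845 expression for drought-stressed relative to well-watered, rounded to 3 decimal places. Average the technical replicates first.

0.024

Mean Ct: AT4G27845 well-watered 28.220; AT4G27845 drought-stressed 33.330; UBQ10 well-watered 18.290; UBQ10 drought-stressed 18.010
ΔCt(well-watered) = 28.220 − 18.290 = 9.930
ΔCt(drought-stressed) = 33.330 − 18.010 = 15.320
ΔΔCt = 15.320 − 9.930 = 5.390
Fold change = 2^(−5.390) = 0.0238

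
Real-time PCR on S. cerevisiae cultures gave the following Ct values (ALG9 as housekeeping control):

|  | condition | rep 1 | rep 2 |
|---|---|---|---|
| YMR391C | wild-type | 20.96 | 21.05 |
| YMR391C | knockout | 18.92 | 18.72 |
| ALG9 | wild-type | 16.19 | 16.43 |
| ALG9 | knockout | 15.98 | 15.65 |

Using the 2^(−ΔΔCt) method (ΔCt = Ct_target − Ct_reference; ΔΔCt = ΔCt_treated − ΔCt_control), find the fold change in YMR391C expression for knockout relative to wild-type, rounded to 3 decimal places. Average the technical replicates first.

Mean Ct: YMR391C wild-type 21.005; YMR391C knockout 18.820; ALG9 wild-type 16.310; ALG9 knockout 15.815
ΔCt(wild-type) = 21.005 − 16.310 = 4.695
ΔCt(knockout) = 18.820 − 15.815 = 3.005
ΔΔCt = 3.005 − 4.695 = -1.690
Fold change = 2^(−(-1.690)) = 2^1.690 = 3.2266

3.227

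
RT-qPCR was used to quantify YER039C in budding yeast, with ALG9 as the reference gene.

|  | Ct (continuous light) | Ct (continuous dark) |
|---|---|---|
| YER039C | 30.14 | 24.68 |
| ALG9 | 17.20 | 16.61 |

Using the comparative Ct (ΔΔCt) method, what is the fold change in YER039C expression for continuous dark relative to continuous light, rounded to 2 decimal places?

29.24

ΔCt(continuous light) = 30.140 − 17.200 = 12.940
ΔCt(continuous dark) = 24.680 − 16.610 = 8.070
ΔΔCt = 8.070 − 12.940 = -4.870
Fold change = 2^(−(-4.870)) = 2^4.870 = 29.243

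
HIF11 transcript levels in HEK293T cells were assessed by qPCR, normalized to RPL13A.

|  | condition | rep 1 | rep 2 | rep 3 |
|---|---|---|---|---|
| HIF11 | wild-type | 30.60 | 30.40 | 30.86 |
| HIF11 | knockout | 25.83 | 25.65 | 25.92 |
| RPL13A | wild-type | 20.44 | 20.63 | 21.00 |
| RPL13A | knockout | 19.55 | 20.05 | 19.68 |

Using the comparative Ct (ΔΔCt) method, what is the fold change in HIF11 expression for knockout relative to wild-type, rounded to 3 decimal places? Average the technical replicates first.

14.825

Mean Ct: HIF11 wild-type 30.620; HIF11 knockout 25.800; RPL13A wild-type 20.690; RPL13A knockout 19.760
ΔCt(wild-type) = 30.620 − 20.690 = 9.930
ΔCt(knockout) = 25.800 − 19.760 = 6.040
ΔΔCt = 6.040 − 9.930 = -3.890
Fold change = 2^(−(-3.890)) = 2^3.890 = 14.8254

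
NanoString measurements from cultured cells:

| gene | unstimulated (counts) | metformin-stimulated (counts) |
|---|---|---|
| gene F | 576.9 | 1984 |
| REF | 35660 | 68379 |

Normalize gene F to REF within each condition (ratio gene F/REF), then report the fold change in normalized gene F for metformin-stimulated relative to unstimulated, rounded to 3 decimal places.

gene F/REF (unstimulated) = 576.9 / 35660 = 0.016178
gene F/REF (metformin-stimulated) = 1984 / 68379 = 0.029015
Fold change = 0.029015 / 0.016178 = 1.7935

1.793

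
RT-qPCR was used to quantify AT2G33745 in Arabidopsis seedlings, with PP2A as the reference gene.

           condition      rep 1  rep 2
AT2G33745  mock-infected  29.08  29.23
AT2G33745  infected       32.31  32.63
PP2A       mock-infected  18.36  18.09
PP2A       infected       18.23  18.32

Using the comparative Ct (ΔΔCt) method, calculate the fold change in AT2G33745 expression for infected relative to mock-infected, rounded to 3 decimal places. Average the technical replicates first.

0.104

Mean Ct: AT2G33745 mock-infected 29.155; AT2G33745 infected 32.470; PP2A mock-infected 18.225; PP2A infected 18.275
ΔCt(mock-infected) = 29.155 − 18.225 = 10.930
ΔCt(infected) = 32.470 − 18.275 = 14.195
ΔΔCt = 14.195 − 10.930 = 3.265
Fold change = 2^(−3.265) = 0.1040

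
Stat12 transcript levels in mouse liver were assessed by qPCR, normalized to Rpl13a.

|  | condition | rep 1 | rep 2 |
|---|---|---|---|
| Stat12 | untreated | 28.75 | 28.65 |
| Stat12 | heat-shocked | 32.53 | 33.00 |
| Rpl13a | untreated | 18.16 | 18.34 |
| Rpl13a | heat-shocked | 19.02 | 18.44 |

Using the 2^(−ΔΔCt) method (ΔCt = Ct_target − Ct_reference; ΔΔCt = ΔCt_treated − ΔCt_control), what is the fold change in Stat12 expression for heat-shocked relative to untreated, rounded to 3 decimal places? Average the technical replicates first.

Mean Ct: Stat12 untreated 28.700; Stat12 heat-shocked 32.765; Rpl13a untreated 18.250; Rpl13a heat-shocked 18.730
ΔCt(untreated) = 28.700 − 18.250 = 10.450
ΔCt(heat-shocked) = 32.765 − 18.730 = 14.035
ΔΔCt = 14.035 − 10.450 = 3.585
Fold change = 2^(−3.585) = 0.0833

0.083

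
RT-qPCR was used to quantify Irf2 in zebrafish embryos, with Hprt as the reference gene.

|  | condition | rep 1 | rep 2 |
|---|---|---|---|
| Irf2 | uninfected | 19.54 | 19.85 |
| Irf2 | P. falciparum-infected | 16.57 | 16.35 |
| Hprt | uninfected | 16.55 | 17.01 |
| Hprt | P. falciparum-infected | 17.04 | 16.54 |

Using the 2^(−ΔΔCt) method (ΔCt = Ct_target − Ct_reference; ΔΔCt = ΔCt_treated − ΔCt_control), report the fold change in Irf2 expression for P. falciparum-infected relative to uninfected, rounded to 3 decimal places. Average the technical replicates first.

Mean Ct: Irf2 uninfected 19.695; Irf2 P. falciparum-infected 16.460; Hprt uninfected 16.780; Hprt P. falciparum-infected 16.790
ΔCt(uninfected) = 19.695 − 16.780 = 2.915
ΔCt(P. falciparum-infected) = 16.460 − 16.790 = -0.330
ΔΔCt = -0.330 − 2.915 = -3.245
Fold change = 2^(−(-3.245)) = 2^3.245 = 9.4807

9.481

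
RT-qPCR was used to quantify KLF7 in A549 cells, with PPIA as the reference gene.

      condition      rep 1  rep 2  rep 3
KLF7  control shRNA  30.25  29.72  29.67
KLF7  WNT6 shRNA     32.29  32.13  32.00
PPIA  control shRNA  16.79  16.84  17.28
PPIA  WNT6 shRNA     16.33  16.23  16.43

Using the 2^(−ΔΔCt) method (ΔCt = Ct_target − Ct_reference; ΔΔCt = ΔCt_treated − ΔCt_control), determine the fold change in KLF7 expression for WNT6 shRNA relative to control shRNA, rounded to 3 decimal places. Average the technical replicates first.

Mean Ct: KLF7 control shRNA 29.880; KLF7 WNT6 shRNA 32.140; PPIA control shRNA 16.970; PPIA WNT6 shRNA 16.330
ΔCt(control shRNA) = 29.880 − 16.970 = 12.910
ΔCt(WNT6 shRNA) = 32.140 − 16.330 = 15.810
ΔΔCt = 15.810 − 12.910 = 2.900
Fold change = 2^(−2.900) = 0.1340

0.134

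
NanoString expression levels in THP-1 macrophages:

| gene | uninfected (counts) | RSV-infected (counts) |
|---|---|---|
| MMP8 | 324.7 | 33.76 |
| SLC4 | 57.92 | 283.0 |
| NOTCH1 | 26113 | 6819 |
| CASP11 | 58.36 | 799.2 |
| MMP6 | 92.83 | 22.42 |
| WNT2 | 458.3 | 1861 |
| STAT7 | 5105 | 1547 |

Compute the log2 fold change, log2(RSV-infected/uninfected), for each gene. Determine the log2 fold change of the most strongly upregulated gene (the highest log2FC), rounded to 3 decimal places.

3.776

log2(33.76/324.7) = -3.266  (MMP8)
log2(283.0/57.92) = 2.289  (SLC4)
log2(6819/26113) = -1.937  (NOTCH1)
log2(799.2/58.36) = 3.776  (CASP11)
log2(22.42/92.83) = -2.050  (MMP6)
log2(1861/458.3) = 2.022  (WNT2)
log2(1547/5105) = -1.722  (STAT7)
CASP11 is most strongly upregulated.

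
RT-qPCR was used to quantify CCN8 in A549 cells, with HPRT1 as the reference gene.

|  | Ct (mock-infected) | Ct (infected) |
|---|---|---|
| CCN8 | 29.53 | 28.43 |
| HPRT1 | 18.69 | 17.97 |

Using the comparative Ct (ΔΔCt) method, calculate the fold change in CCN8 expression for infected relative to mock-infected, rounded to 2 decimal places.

ΔCt(mock-infected) = 29.530 − 18.690 = 10.840
ΔCt(infected) = 28.430 − 17.970 = 10.460
ΔΔCt = 10.460 − 10.840 = -0.380
Fold change = 2^(−(-0.380)) = 2^0.380 = 1.301

1.30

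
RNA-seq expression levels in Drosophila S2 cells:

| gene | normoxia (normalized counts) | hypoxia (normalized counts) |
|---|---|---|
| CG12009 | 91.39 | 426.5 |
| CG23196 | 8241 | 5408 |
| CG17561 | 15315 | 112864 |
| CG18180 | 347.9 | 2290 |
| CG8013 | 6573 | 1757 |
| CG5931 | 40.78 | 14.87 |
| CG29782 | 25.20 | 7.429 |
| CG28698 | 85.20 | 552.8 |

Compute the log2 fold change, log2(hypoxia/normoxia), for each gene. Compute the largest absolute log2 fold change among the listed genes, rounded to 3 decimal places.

log2(426.5/91.39) = 2.222  (CG12009)
log2(5408/8241) = -0.608  (CG23196)
log2(112864/15315) = 2.882  (CG17561)
log2(2290/347.9) = 2.719  (CG18180)
log2(1757/6573) = -1.903  (CG8013)
log2(14.87/40.78) = -1.455  (CG5931)
log2(7.429/25.20) = -1.762  (CG29782)
log2(552.8/85.20) = 2.698  (CG28698)
The largest magnitude belongs to CG17561.

2.882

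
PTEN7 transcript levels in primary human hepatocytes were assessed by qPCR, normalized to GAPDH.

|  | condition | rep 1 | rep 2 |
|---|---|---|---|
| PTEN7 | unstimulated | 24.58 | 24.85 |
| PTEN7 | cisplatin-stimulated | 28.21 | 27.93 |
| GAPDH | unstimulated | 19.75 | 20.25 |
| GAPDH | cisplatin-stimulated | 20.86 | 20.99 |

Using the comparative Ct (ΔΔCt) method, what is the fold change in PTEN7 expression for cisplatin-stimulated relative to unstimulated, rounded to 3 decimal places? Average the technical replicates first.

Mean Ct: PTEN7 unstimulated 24.715; PTEN7 cisplatin-stimulated 28.070; GAPDH unstimulated 20.000; GAPDH cisplatin-stimulated 20.925
ΔCt(unstimulated) = 24.715 − 20.000 = 4.715
ΔCt(cisplatin-stimulated) = 28.070 − 20.925 = 7.145
ΔΔCt = 7.145 − 4.715 = 2.430
Fold change = 2^(−2.430) = 0.1856

0.186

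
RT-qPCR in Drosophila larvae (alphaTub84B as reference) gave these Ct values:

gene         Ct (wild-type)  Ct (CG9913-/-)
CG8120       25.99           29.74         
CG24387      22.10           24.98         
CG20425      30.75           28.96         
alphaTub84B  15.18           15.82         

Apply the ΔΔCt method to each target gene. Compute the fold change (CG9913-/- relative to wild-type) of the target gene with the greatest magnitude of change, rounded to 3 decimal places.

CG8120: ΔΔCt = (29.74−15.82) − (25.99−15.18) = 13.92 − 10.81 = 3.11; fold change = 2^-3.11 = 0.116
CG24387: ΔΔCt = (24.98−15.82) − (22.10−15.18) = 9.16 − 6.92 = 2.24; fold change = 2^-2.24 = 0.212
CG20425: ΔΔCt = (28.96−15.82) − (30.75−15.18) = 13.14 − 15.57 = -2.43; fold change = 2^2.43 = 5.389
CG8120 has the largest |ΔΔCt| = 3.11.

0.116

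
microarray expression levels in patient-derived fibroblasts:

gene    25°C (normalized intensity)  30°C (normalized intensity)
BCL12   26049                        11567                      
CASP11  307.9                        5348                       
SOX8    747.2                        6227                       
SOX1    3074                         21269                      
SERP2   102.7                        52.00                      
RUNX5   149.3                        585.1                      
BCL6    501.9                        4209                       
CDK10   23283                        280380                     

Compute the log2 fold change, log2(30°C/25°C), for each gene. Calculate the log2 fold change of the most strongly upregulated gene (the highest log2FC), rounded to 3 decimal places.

log2(11567/26049) = -1.171  (BCL12)
log2(5348/307.9) = 4.118  (CASP11)
log2(6227/747.2) = 3.059  (SOX8)
log2(21269/3074) = 2.791  (SOX1)
log2(52.00/102.7) = -0.982  (SERP2)
log2(585.1/149.3) = 1.970  (RUNX5)
log2(4209/501.9) = 3.068  (BCL6)
log2(280380/23283) = 3.590  (CDK10)
CASP11 is most strongly upregulated.

4.118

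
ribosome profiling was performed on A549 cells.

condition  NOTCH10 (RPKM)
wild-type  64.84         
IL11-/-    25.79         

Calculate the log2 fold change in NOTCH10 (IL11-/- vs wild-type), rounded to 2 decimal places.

Fold change = 25.79 / 64.84 = 0.3977
log2(0.3977) = -1.330

-1.33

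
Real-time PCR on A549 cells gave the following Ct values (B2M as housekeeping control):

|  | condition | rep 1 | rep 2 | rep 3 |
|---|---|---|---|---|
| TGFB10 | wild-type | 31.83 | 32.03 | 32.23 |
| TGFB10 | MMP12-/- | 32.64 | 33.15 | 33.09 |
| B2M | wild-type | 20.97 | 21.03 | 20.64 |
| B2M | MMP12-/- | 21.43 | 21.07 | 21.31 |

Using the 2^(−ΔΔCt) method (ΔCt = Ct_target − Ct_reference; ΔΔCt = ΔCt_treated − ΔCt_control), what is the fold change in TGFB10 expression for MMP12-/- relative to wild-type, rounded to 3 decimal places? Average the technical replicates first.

0.688

Mean Ct: TGFB10 wild-type 32.030; TGFB10 MMP12-/- 32.960; B2M wild-type 20.880; B2M MMP12-/- 21.270
ΔCt(wild-type) = 32.030 − 20.880 = 11.150
ΔCt(MMP12-/-) = 32.960 − 21.270 = 11.690
ΔΔCt = 11.690 − 11.150 = 0.540
Fold change = 2^(−0.540) = 0.6878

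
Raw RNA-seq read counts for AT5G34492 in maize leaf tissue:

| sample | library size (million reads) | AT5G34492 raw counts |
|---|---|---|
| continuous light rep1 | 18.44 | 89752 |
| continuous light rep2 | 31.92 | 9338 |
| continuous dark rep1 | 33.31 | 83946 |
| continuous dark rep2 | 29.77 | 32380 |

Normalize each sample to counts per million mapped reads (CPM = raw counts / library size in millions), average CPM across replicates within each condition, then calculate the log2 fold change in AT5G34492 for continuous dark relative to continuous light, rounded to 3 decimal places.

-0.516

CPM(continuous light rep1) = 89752 / 18.44 = 4867.2451
CPM(continuous light rep2) = 9338 / 31.92 = 292.5439
CPM(continuous dark rep1) = 83946 / 33.31 = 2520.1441
CPM(continuous dark rep2) = 32380 / 29.77 = 1087.6722
mean CPM(continuous light) = 2579.8945; mean CPM(continuous dark) = 1803.9081
Fold change = 1803.9081 / 2579.8945 = 0.69922
log2(0.69922) = -0.5162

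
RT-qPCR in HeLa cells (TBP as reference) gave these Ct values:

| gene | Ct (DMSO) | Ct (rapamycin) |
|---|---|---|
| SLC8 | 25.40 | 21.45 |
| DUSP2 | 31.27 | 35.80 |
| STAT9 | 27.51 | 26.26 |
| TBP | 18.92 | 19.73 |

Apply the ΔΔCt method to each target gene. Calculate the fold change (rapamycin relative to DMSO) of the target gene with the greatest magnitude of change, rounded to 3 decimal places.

SLC8: ΔΔCt = (21.45−19.73) − (25.40−18.92) = 1.72 − 6.48 = -4.76; fold change = 2^4.76 = 27.096
DUSP2: ΔΔCt = (35.80−19.73) − (31.27−18.92) = 16.07 − 12.35 = 3.72; fold change = 2^-3.72 = 0.076
STAT9: ΔΔCt = (26.26−19.73) − (27.51−18.92) = 6.53 − 8.59 = -2.06; fold change = 2^2.06 = 4.170
SLC8 has the largest |ΔΔCt| = 4.76.

27.096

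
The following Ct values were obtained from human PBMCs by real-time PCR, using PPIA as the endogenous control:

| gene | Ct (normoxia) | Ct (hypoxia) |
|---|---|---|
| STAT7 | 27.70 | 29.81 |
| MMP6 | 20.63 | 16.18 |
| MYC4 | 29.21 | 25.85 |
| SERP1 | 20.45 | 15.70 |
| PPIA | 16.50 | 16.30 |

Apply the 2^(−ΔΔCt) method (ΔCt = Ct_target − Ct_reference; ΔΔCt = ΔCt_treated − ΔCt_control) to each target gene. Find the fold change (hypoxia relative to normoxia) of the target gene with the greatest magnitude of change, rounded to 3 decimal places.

23.425

STAT7: ΔΔCt = (29.81−16.30) − (27.70−16.50) = 13.51 − 11.20 = 2.31; fold change = 2^-2.31 = 0.202
MMP6: ΔΔCt = (16.18−16.30) − (20.63−16.50) = -0.12 − 4.13 = -4.25; fold change = 2^4.25 = 19.027
MYC4: ΔΔCt = (25.85−16.30) − (29.21−16.50) = 9.55 − 12.71 = -3.16; fold change = 2^3.16 = 8.938
SERP1: ΔΔCt = (15.70−16.30) − (20.45−16.50) = -0.60 − 3.95 = -4.55; fold change = 2^4.55 = 23.425
SERP1 has the largest |ΔΔCt| = 4.55.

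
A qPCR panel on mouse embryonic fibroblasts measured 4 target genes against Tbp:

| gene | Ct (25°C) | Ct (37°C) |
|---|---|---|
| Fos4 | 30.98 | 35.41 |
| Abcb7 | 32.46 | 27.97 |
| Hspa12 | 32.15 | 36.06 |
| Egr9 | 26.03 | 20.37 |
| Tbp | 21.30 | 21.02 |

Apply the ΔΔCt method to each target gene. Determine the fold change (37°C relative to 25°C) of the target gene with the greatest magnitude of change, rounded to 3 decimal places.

41.643

Fos4: ΔΔCt = (35.41−21.02) − (30.98−21.30) = 14.39 − 9.68 = 4.71; fold change = 2^-4.71 = 0.038
Abcb7: ΔΔCt = (27.97−21.02) − (32.46−21.30) = 6.95 − 11.16 = -4.21; fold change = 2^4.21 = 18.507
Hspa12: ΔΔCt = (36.06−21.02) − (32.15−21.30) = 15.04 − 10.85 = 4.19; fold change = 2^-4.19 = 0.055
Egr9: ΔΔCt = (20.37−21.02) − (26.03−21.30) = -0.65 − 4.73 = -5.38; fold change = 2^5.38 = 41.643
Egr9 has the largest |ΔΔCt| = 5.38.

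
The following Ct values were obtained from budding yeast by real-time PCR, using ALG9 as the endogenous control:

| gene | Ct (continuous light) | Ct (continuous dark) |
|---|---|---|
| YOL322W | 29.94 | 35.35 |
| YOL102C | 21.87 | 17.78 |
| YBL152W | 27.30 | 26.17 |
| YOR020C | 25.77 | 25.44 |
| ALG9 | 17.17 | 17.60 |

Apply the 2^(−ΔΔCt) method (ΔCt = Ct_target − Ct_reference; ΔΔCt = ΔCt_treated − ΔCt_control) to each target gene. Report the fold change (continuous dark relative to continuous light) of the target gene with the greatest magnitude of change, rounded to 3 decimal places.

YOL322W: ΔΔCt = (35.35−17.60) − (29.94−17.17) = 17.75 − 12.77 = 4.98; fold change = 2^-4.98 = 0.032
YOL102C: ΔΔCt = (17.78−17.60) − (21.87−17.17) = 0.18 − 4.70 = -4.52; fold change = 2^4.52 = 22.943
YBL152W: ΔΔCt = (26.17−17.60) − (27.30−17.17) = 8.57 − 10.13 = -1.56; fold change = 2^1.56 = 2.949
YOR020C: ΔΔCt = (25.44−17.60) − (25.77−17.17) = 7.84 − 8.60 = -0.76; fold change = 2^0.76 = 1.693
YOL322W has the largest |ΔΔCt| = 4.98.

0.032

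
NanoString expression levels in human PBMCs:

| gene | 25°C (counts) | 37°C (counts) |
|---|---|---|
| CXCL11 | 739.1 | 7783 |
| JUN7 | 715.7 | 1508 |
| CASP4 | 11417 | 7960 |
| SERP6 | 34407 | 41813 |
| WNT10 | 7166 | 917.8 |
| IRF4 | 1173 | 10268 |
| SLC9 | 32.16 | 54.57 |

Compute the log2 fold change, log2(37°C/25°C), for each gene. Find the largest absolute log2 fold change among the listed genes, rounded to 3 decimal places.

3.396

log2(7783/739.1) = 3.396  (CXCL11)
log2(1508/715.7) = 1.075  (JUN7)
log2(7960/11417) = -0.520  (CASP4)
log2(41813/34407) = 0.281  (SERP6)
log2(917.8/7166) = -2.965  (WNT10)
log2(10268/1173) = 3.130  (IRF4)
log2(54.57/32.16) = 0.763  (SLC9)
The largest magnitude belongs to CXCL11.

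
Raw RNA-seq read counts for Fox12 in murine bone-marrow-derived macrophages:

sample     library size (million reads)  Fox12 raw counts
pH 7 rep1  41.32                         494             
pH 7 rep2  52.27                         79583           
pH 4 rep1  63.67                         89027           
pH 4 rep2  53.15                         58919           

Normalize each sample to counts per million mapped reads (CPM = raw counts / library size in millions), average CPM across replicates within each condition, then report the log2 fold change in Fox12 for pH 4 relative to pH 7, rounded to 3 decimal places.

CPM(pH 7 rep1) = 494 / 41.32 = 11.9555
CPM(pH 7 rep2) = 79583 / 52.27 = 1522.5368
CPM(pH 4 rep1) = 89027 / 63.67 = 1398.2566
CPM(pH 4 rep2) = 58919 / 53.15 = 1108.5419
mean CPM(pH 7) = 767.2461; mean CPM(pH 4) = 1253.3992
Fold change = 1253.3992 / 767.2461 = 1.63363
log2(1.63363) = 0.7081

0.708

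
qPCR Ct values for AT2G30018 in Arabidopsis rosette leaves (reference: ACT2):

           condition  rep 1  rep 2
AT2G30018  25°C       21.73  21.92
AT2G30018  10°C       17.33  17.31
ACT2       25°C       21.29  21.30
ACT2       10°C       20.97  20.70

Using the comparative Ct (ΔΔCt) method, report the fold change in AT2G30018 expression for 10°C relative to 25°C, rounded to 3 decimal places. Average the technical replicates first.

Mean Ct: AT2G30018 25°C 21.825; AT2G30018 10°C 17.320; ACT2 25°C 21.295; ACT2 10°C 20.835
ΔCt(25°C) = 21.825 − 21.295 = 0.530
ΔCt(10°C) = 17.320 − 20.835 = -3.515
ΔΔCt = -3.515 − 0.530 = -4.045
Fold change = 2^(−(-4.045)) = 2^4.045 = 16.5069

16.507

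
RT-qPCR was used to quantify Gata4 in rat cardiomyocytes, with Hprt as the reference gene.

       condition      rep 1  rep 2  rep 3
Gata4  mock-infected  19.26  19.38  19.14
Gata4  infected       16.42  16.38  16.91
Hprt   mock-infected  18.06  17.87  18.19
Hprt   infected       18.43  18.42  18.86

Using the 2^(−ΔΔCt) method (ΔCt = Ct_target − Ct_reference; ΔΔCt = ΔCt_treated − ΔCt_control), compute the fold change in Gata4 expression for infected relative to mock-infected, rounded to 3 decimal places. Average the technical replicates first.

9.318

Mean Ct: Gata4 mock-infected 19.260; Gata4 infected 16.570; Hprt mock-infected 18.040; Hprt infected 18.570
ΔCt(mock-infected) = 19.260 − 18.040 = 1.220
ΔCt(infected) = 16.570 − 18.570 = -2.000
ΔΔCt = -2.000 − 1.220 = -3.220
Fold change = 2^(−(-3.220)) = 2^3.220 = 9.3179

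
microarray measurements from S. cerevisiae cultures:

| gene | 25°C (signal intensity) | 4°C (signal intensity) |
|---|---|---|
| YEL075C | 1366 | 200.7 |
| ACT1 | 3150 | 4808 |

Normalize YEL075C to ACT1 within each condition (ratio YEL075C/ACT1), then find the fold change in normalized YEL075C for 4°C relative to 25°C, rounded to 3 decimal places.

YEL075C/ACT1 (25°C) = 1366 / 3150 = 0.43365
YEL075C/ACT1 (4°C) = 200.7 / 4808 = 0.041743
Fold change = 0.041743 / 0.43365 = 0.0963

0.096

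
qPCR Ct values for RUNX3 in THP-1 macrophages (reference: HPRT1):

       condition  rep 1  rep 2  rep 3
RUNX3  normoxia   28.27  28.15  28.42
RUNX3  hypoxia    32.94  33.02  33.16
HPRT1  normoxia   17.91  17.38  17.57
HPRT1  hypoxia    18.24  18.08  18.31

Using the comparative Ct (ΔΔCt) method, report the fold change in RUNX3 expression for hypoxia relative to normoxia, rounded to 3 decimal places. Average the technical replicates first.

Mean Ct: RUNX3 normoxia 28.280; RUNX3 hypoxia 33.040; HPRT1 normoxia 17.620; HPRT1 hypoxia 18.210
ΔCt(normoxia) = 28.280 − 17.620 = 10.660
ΔCt(hypoxia) = 33.040 − 18.210 = 14.830
ΔΔCt = 14.830 − 10.660 = 4.170
Fold change = 2^(−4.170) = 0.0556

0.056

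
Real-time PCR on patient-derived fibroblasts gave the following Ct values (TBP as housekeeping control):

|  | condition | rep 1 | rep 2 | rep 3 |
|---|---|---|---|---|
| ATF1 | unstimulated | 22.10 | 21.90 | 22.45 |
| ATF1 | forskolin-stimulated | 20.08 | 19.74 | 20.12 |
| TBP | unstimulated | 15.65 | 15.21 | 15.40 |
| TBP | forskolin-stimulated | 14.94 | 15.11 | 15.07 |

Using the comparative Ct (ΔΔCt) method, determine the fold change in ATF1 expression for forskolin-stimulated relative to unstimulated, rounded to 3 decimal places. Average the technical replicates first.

Mean Ct: ATF1 unstimulated 22.150; ATF1 forskolin-stimulated 19.980; TBP unstimulated 15.420; TBP forskolin-stimulated 15.040
ΔCt(unstimulated) = 22.150 − 15.420 = 6.730
ΔCt(forskolin-stimulated) = 19.980 − 15.040 = 4.940
ΔΔCt = 4.940 − 6.730 = -1.790
Fold change = 2^(−(-1.790)) = 2^1.790 = 3.4581

3.458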